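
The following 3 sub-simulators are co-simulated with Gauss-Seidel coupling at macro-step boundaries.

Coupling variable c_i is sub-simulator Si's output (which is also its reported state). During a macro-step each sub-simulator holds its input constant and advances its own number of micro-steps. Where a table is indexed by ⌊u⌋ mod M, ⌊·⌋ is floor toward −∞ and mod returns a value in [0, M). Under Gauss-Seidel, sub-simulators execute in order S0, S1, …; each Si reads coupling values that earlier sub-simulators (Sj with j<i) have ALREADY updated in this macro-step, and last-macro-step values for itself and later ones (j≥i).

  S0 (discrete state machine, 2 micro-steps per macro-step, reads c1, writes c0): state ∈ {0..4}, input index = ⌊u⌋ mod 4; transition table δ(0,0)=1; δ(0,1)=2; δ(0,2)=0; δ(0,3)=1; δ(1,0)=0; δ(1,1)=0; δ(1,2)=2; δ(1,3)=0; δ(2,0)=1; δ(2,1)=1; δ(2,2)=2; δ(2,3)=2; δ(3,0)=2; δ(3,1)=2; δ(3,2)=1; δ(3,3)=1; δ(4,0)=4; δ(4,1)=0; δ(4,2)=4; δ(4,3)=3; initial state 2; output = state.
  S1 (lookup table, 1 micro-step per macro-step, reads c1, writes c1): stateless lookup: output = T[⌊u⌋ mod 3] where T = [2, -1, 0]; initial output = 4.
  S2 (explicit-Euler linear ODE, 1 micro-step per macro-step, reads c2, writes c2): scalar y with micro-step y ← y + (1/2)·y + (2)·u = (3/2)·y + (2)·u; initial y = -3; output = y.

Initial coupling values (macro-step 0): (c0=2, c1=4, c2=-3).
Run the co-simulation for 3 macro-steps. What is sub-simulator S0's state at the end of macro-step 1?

macro 1: S0 reads c1=4 → after 2×micro: 0; S1 reads c1=4 → after 1×micro: -1; S2 reads c2=-3 → after 1×micro: -21/2 ⇒ (c0=0, c1=-1, c2=-21/2)
macro 2: S0 reads c1=-1 → after 2×micro: 0; S1 reads c1=-1 → after 1×micro: 0; S2 reads c2=-21/2 → after 1×micro: -147/4 ⇒ (c0=0, c1=0, c2=-147/4)
macro 3: S0 reads c1=0 → after 2×micro: 0; S1 reads c1=0 → after 1×micro: 2; S2 reads c2=-147/4 → after 1×micro: -1029/8 ⇒ (c0=0, c1=2, c2=-1029/8)

S0 state at macro-step 1 = 0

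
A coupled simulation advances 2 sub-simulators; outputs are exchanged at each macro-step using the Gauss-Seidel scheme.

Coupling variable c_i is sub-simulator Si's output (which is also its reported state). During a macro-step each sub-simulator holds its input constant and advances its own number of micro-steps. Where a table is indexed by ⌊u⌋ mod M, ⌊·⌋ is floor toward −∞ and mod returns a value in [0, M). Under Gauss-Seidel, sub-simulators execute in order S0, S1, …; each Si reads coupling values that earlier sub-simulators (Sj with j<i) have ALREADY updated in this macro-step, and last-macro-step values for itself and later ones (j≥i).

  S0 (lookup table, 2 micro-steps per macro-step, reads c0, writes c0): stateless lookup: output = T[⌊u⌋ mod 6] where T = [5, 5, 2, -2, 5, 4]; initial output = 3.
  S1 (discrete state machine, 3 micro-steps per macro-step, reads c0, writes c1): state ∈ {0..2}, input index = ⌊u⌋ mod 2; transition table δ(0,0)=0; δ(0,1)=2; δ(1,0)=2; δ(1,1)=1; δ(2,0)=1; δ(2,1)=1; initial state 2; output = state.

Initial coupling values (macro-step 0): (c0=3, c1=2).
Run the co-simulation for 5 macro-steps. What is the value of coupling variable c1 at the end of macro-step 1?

macro 1: S0 reads c0=3 → after 2×micro: -2; S1 reads c0=-2 → after 3×micro: 1 ⇒ (c0=-2, c1=1)
macro 2: S0 reads c0=-2 → after 2×micro: 5; S1 reads c0=5 → after 3×micro: 1 ⇒ (c0=5, c1=1)
macro 3: S0 reads c0=5 → after 2×micro: 4; S1 reads c0=4 → after 3×micro: 2 ⇒ (c0=4, c1=2)
macro 4: S0 reads c0=4 → after 2×micro: 5; S1 reads c0=5 → after 3×micro: 1 ⇒ (c0=5, c1=1)
macro 5: S0 reads c0=5 → after 2×micro: 4; S1 reads c0=4 → after 3×micro: 2 ⇒ (c0=4, c1=2)

c1 at macro-step 1 = 1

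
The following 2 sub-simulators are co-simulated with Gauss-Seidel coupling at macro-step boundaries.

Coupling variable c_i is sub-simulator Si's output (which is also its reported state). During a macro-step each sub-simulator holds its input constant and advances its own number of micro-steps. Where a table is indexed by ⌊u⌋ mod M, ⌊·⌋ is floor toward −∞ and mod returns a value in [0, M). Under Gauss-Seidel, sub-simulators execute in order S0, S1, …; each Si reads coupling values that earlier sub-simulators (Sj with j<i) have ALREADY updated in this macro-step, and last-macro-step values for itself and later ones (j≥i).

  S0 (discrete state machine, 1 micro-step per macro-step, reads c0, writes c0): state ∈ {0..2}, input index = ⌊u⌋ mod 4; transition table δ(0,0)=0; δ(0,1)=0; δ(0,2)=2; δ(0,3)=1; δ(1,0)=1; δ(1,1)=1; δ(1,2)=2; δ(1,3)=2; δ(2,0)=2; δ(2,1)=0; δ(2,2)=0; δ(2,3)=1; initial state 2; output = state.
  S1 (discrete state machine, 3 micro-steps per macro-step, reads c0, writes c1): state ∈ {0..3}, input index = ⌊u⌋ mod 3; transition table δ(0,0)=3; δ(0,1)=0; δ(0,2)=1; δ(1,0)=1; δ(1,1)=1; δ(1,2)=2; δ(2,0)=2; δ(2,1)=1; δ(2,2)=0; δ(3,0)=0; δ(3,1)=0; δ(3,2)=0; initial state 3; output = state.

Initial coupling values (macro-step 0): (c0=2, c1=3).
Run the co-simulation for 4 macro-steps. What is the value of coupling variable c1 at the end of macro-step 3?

macro 1: S0 reads c0=2 → after 1×micro: 0; S1 reads c0=0 → after 3×micro: 0 ⇒ (c0=0, c1=0)
macro 2: S0 reads c0=0 → after 1×micro: 0; S1 reads c0=0 → after 3×micro: 3 ⇒ (c0=0, c1=3)
macro 3: S0 reads c0=0 → after 1×micro: 0; S1 reads c0=0 → after 3×micro: 0 ⇒ (c0=0, c1=0)
macro 4: S0 reads c0=0 → after 1×micro: 0; S1 reads c0=0 → after 3×micro: 3 ⇒ (c0=0, c1=3)

c1 at macro-step 3 = 0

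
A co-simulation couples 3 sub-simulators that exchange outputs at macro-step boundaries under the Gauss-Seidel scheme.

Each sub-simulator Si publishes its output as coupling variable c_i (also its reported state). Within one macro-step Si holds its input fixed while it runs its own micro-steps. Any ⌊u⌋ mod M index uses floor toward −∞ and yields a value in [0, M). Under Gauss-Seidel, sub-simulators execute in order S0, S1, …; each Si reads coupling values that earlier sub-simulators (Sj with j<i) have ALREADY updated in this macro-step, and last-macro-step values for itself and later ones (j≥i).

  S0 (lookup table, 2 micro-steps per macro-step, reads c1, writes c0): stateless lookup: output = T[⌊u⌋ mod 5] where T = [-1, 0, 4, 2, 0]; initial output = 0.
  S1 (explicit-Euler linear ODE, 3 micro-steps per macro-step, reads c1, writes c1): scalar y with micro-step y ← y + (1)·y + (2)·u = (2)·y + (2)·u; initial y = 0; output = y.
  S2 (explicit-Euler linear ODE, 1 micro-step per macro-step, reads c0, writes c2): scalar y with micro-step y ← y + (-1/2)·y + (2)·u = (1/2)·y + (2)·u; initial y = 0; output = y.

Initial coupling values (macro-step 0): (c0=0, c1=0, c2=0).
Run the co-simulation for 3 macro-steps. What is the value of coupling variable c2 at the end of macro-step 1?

c2 at macro-step 1 = -2

macro 1: S0 reads c1=0 → after 2×micro: -1; S1 reads c1=0 → after 3×micro: 0; S2 reads c0=-1 → after 1×micro: -2 ⇒ (c0=-1, c1=0, c2=-2)
macro 2: S0 reads c1=0 → after 2×micro: -1; S1 reads c1=0 → after 3×micro: 0; S2 reads c0=-1 → after 1×micro: -3 ⇒ (c0=-1, c1=0, c2=-3)
macro 3: S0 reads c1=0 → after 2×micro: -1; S1 reads c1=0 → after 3×micro: 0; S2 reads c0=-1 → after 1×micro: -7/2 ⇒ (c0=-1, c1=0, c2=-7/2)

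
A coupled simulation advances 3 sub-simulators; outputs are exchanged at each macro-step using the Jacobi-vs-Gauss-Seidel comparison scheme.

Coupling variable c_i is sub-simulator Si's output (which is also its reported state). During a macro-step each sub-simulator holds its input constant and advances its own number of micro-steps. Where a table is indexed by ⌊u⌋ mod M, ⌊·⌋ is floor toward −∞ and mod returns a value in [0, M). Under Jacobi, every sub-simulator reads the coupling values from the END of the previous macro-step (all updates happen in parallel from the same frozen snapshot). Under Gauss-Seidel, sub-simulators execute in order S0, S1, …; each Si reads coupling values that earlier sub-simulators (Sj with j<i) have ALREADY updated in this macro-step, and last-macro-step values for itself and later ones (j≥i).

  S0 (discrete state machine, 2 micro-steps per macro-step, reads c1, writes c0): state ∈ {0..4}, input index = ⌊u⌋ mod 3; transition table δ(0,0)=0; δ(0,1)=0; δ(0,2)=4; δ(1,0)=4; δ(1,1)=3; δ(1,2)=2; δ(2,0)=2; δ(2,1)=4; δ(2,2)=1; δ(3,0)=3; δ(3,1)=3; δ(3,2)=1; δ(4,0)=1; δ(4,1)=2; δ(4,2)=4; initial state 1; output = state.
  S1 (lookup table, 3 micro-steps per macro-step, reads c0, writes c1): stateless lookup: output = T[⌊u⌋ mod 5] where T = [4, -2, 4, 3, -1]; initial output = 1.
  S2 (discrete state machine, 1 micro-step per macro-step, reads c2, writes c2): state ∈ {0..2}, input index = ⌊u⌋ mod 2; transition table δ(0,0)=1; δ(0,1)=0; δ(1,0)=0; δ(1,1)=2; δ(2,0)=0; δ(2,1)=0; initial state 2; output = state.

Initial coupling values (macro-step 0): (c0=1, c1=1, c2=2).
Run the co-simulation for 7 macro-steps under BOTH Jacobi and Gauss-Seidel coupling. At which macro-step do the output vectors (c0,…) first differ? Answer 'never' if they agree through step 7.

first divergence at macro-step: 1

[Jacobi] macro 1: S0 reads c1=1 → after 2×micro: 3; S1 reads c0=1 → after 3×micro: -2; S2 reads c2=2 → after 1×micro: 0 ⇒ (c0=3, c1=-2, c2=0)
[Jacobi] macro 2: S0 reads c1=-2 → after 2×micro: 3; S1 reads c0=3 → after 3×micro: 3; S2 reads c2=0 → after 1×micro: 1 ⇒ (c0=3, c1=3, c2=1)
[Jacobi] macro 3: S0 reads c1=3 → after 2×micro: 3; S1 reads c0=3 → after 3×micro: 3; S2 reads c2=1 → after 1×micro: 2 ⇒ (c0=3, c1=3, c2=2)
[Jacobi] macro 4: S0 reads c1=3 → after 2×micro: 3; S1 reads c0=3 → after 3×micro: 3; S2 reads c2=2 → after 1×micro: 0 ⇒ (c0=3, c1=3, c2=0)
[Jacobi] macro 5: S0 reads c1=3 → after 2×micro: 3; S1 reads c0=3 → after 3×micro: 3; S2 reads c2=0 → after 1×micro: 1 ⇒ (c0=3, c1=3, c2=1)
[Jacobi] macro 6: S0 reads c1=3 → after 2×micro: 3; S1 reads c0=3 → after 3×micro: 3; S2 reads c2=1 → after 1×micro: 2 ⇒ (c0=3, c1=3, c2=2)
[Jacobi] macro 7: S0 reads c1=3 → after 2×micro: 3; S1 reads c0=3 → after 3×micro: 3; S2 reads c2=2 → after 1×micro: 0 ⇒ (c0=3, c1=3, c2=0)
[Gauss-Seidel] macro 1: S0 reads c1=1 → after 2×micro: 3; S1 reads c0=3 → after 3×micro: 3; S2 reads c2=2 → after 1×micro: 0 ⇒ (c0=3, c1=3, c2=0)
[Gauss-Seidel] macro 2: S0 reads c1=3 → after 2×micro: 3; S1 reads c0=3 → after 3×micro: 3; S2 reads c2=0 → after 1×micro: 1 ⇒ (c0=3, c1=3, c2=1)
[Gauss-Seidel] macro 3: S0 reads c1=3 → after 2×micro: 3; S1 reads c0=3 → after 3×micro: 3; S2 reads c2=1 → after 1×micro: 2 ⇒ (c0=3, c1=3, c2=2)
[Gauss-Seidel] macro 4: S0 reads c1=3 → after 2×micro: 3; S1 reads c0=3 → after 3×micro: 3; S2 reads c2=2 → after 1×micro: 0 ⇒ (c0=3, c1=3, c2=0)
[Gauss-Seidel] macro 5: S0 reads c1=3 → after 2×micro: 3; S1 reads c0=3 → after 3×micro: 3; S2 reads c2=0 → after 1×micro: 1 ⇒ (c0=3, c1=3, c2=1)
[Gauss-Seidel] macro 6: S0 reads c1=3 → after 2×micro: 3; S1 reads c0=3 → after 3×micro: 3; S2 reads c2=1 → after 1×micro: 2 ⇒ (c0=3, c1=3, c2=2)
[Gauss-Seidel] macro 7: S0 reads c1=3 → after 2×micro: 3; S1 reads c0=3 → after 3×micro: 3; S2 reads c2=2 → after 1×micro: 0 ⇒ (c0=3, c1=3, c2=0)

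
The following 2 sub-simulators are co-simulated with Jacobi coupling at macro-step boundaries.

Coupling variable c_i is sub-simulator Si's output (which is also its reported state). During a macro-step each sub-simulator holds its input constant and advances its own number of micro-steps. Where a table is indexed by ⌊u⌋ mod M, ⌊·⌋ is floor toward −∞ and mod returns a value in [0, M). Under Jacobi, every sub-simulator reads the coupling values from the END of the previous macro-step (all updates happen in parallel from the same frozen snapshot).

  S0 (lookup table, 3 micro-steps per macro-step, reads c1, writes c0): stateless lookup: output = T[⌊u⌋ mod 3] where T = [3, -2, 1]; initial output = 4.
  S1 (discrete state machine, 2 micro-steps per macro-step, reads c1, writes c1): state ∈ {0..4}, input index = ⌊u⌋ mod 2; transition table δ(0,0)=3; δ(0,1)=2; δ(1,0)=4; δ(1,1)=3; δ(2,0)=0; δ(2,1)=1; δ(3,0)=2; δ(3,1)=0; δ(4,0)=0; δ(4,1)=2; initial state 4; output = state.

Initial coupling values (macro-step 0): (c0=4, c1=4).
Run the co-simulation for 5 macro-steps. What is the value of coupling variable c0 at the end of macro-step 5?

c0 at macro-step 5 = 1

macro 1: S0 reads c1=4 → after 3×micro: -2; S1 reads c1=4 → after 2×micro: 3 ⇒ (c0=-2, c1=3)
macro 2: S0 reads c1=3 → after 3×micro: 3; S1 reads c1=3 → after 2×micro: 2 ⇒ (c0=3, c1=2)
macro 3: S0 reads c1=2 → after 3×micro: 1; S1 reads c1=2 → after 2×micro: 3 ⇒ (c0=1, c1=3)
macro 4: S0 reads c1=3 → after 3×micro: 3; S1 reads c1=3 → after 2×micro: 2 ⇒ (c0=3, c1=2)
macro 5: S0 reads c1=2 → after 3×micro: 1; S1 reads c1=2 → after 2×micro: 3 ⇒ (c0=1, c1=3)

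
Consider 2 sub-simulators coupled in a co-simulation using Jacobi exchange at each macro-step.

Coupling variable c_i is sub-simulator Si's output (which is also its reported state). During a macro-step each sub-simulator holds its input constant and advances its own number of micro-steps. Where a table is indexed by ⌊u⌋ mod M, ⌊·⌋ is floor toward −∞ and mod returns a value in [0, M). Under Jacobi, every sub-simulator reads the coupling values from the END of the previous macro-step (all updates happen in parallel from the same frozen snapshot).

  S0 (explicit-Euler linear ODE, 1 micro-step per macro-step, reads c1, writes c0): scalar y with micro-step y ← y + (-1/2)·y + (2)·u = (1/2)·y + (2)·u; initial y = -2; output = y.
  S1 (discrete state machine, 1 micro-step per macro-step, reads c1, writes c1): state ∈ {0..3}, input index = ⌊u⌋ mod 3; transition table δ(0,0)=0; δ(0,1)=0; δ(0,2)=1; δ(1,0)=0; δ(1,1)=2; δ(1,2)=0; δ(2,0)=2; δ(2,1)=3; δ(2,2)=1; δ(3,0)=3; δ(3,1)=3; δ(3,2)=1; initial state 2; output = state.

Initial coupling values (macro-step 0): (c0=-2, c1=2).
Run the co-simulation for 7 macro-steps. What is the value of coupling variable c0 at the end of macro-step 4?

c0 at macro-step 4 = 39/8

macro 1: S0 reads c1=2 → after 1×micro: 3; S1 reads c1=2 → after 1×micro: 1 ⇒ (c0=3, c1=1)
macro 2: S0 reads c1=1 → after 1×micro: 7/2; S1 reads c1=1 → after 1×micro: 2 ⇒ (c0=7/2, c1=2)
macro 3: S0 reads c1=2 → after 1×micro: 23/4; S1 reads c1=2 → after 1×micro: 1 ⇒ (c0=23/4, c1=1)
macro 4: S0 reads c1=1 → after 1×micro: 39/8; S1 reads c1=1 → after 1×micro: 2 ⇒ (c0=39/8, c1=2)
macro 5: S0 reads c1=2 → after 1×micro: 103/16; S1 reads c1=2 → after 1×micro: 1 ⇒ (c0=103/16, c1=1)
macro 6: S0 reads c1=1 → after 1×micro: 167/32; S1 reads c1=1 → after 1×micro: 2 ⇒ (c0=167/32, c1=2)
macro 7: S0 reads c1=2 → after 1×micro: 423/64; S1 reads c1=2 → after 1×micro: 1 ⇒ (c0=423/64, c1=1)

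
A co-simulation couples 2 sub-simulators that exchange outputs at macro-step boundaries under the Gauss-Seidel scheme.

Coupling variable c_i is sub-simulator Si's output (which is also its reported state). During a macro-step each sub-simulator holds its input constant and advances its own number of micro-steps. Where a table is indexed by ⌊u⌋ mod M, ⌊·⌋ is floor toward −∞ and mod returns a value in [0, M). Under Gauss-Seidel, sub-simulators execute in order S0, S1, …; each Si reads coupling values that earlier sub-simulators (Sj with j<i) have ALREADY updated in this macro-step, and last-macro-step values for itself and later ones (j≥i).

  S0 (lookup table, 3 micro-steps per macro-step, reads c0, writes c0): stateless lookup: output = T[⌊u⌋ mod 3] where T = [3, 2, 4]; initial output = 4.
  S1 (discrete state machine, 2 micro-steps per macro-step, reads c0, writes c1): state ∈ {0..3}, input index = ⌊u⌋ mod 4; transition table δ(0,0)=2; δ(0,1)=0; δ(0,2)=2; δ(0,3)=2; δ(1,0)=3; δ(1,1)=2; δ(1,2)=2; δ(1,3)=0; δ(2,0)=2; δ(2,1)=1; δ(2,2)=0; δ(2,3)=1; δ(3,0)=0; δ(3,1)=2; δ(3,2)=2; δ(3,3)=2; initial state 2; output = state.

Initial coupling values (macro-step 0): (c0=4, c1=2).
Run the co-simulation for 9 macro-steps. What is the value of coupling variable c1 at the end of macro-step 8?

c1 at macro-step 8 = 2

macro 1: S0 reads c0=4 → after 3×micro: 2; S1 reads c0=2 → after 2×micro: 2 ⇒ (c0=2, c1=2)
macro 2: S0 reads c0=2 → after 3×micro: 4; S1 reads c0=4 → after 2×micro: 2 ⇒ (c0=4, c1=2)
macro 3: S0 reads c0=4 → after 3×micro: 2; S1 reads c0=2 → after 2×micro: 2 ⇒ (c0=2, c1=2)
macro 4: S0 reads c0=2 → after 3×micro: 4; S1 reads c0=4 → after 2×micro: 2 ⇒ (c0=4, c1=2)
macro 5: S0 reads c0=4 → after 3×micro: 2; S1 reads c0=2 → after 2×micro: 2 ⇒ (c0=2, c1=2)
macro 6: S0 reads c0=2 → after 3×micro: 4; S1 reads c0=4 → after 2×micro: 2 ⇒ (c0=4, c1=2)
macro 7: S0 reads c0=4 → after 3×micro: 2; S1 reads c0=2 → after 2×micro: 2 ⇒ (c0=2, c1=2)
macro 8: S0 reads c0=2 → after 3×micro: 4; S1 reads c0=4 → after 2×micro: 2 ⇒ (c0=4, c1=2)
macro 9: S0 reads c0=4 → after 3×micro: 2; S1 reads c0=2 → after 2×micro: 2 ⇒ (c0=2, c1=2)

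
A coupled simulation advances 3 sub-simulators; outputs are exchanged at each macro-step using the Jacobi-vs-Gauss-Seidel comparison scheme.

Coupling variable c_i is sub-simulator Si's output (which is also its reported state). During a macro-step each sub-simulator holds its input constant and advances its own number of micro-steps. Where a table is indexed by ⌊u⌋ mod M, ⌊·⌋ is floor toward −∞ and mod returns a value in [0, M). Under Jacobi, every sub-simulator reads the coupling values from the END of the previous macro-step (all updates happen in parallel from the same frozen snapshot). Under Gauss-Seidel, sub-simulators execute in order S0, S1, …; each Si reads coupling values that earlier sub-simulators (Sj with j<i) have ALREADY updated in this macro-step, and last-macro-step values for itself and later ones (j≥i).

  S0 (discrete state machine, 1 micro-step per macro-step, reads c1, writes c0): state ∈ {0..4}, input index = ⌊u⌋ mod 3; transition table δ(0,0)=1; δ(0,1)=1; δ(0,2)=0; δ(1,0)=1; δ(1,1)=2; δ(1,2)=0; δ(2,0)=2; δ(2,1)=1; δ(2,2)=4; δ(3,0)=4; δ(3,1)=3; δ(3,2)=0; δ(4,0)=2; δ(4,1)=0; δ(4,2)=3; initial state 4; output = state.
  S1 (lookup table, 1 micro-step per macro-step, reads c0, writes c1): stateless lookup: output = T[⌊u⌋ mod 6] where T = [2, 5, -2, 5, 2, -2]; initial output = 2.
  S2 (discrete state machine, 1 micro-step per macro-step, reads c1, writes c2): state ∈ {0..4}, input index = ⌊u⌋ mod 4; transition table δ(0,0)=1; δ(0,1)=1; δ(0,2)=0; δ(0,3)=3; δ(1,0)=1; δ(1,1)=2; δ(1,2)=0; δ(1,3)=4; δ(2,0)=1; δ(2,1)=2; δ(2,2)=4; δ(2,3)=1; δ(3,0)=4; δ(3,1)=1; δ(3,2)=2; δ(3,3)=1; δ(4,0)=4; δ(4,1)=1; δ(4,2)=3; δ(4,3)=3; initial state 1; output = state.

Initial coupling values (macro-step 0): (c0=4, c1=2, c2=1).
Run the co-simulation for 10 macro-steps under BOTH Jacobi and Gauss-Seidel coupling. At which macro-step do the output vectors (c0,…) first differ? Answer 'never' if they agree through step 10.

[Jacobi] macro 1: S0 reads c1=2 → after 1×micro: 3; S1 reads c0=4 → after 1×micro: 2; S2 reads c1=2 → after 1×micro: 0 ⇒ (c0=3, c1=2, c2=0)
[Jacobi] macro 2: S0 reads c1=2 → after 1×micro: 0; S1 reads c0=3 → after 1×micro: 5; S2 reads c1=2 → after 1×micro: 0 ⇒ (c0=0, c1=5, c2=0)
[Jacobi] macro 3: S0 reads c1=5 → after 1×micro: 0; S1 reads c0=0 → after 1×micro: 2; S2 reads c1=5 → after 1×micro: 1 ⇒ (c0=0, c1=2, c2=1)
[Jacobi] macro 4: S0 reads c1=2 → after 1×micro: 0; S1 reads c0=0 → after 1×micro: 2; S2 reads c1=2 → after 1×micro: 0 ⇒ (c0=0, c1=2, c2=0)
[Jacobi] macro 5: S0 reads c1=2 → after 1×micro: 0; S1 reads c0=0 → after 1×micro: 2; S2 reads c1=2 → after 1×micro: 0 ⇒ (c0=0, c1=2, c2=0)
[Jacobi] macro 6: S0 reads c1=2 → after 1×micro: 0; S1 reads c0=0 → after 1×micro: 2; S2 reads c1=2 → after 1×micro: 0 ⇒ (c0=0, c1=2, c2=0)
[Jacobi] macro 7: S0 reads c1=2 → after 1×micro: 0; S1 reads c0=0 → after 1×micro: 2; S2 reads c1=2 → after 1×micro: 0 ⇒ (c0=0, c1=2, c2=0)
[Jacobi] macro 8: S0 reads c1=2 → after 1×micro: 0; S1 reads c0=0 → after 1×micro: 2; S2 reads c1=2 → after 1×micro: 0 ⇒ (c0=0, c1=2, c2=0)
[Jacobi] macro 9: S0 reads c1=2 → after 1×micro: 0; S1 reads c0=0 → after 1×micro: 2; S2 reads c1=2 → after 1×micro: 0 ⇒ (c0=0, c1=2, c2=0)
[Jacobi] macro 10: S0 reads c1=2 → after 1×micro: 0; S1 reads c0=0 → after 1×micro: 2; S2 reads c1=2 → after 1×micro: 0 ⇒ (c0=0, c1=2, c2=0)
[Gauss-Seidel] macro 1: S0 reads c1=2 → after 1×micro: 3; S1 reads c0=3 → after 1×micro: 5; S2 reads c1=5 → after 1×micro: 2 ⇒ (c0=3, c1=5, c2=2)
[Gauss-Seidel] macro 2: S0 reads c1=5 → after 1×micro: 0; S1 reads c0=0 → after 1×micro: 2; S2 reads c1=2 → after 1×micro: 4 ⇒ (c0=0, c1=2, c2=4)
[Gauss-Seidel] macro 3: S0 reads c1=2 → after 1×micro: 0; S1 reads c0=0 → after 1×micro: 2; S2 reads c1=2 → after 1×micro: 3 ⇒ (c0=0, c1=2, c2=3)
[Gauss-Seidel] macro 4: S0 reads c1=2 → after 1×micro: 0; S1 reads c0=0 → after 1×micro: 2; S2 reads c1=2 → after 1×micro: 2 ⇒ (c0=0, c1=2, c2=2)
[Gauss-Seidel] macro 5: S0 reads c1=2 → after 1×micro: 0; S1 reads c0=0 → after 1×micro: 2; S2 reads c1=2 → after 1×micro: 4 ⇒ (c0=0, c1=2, c2=4)
[Gauss-Seidel] macro 6: S0 reads c1=2 → after 1×micro: 0; S1 reads c0=0 → after 1×micro: 2; S2 reads c1=2 → after 1×micro: 3 ⇒ (c0=0, c1=2, c2=3)
[Gauss-Seidel] macro 7: S0 reads c1=2 → after 1×micro: 0; S1 reads c0=0 → after 1×micro: 2; S2 reads c1=2 → after 1×micro: 2 ⇒ (c0=0, c1=2, c2=2)
[Gauss-Seidel] macro 8: S0 reads c1=2 → after 1×micro: 0; S1 reads c0=0 → after 1×micro: 2; S2 reads c1=2 → after 1×micro: 4 ⇒ (c0=0, c1=2, c2=4)
[Gauss-Seidel] macro 9: S0 reads c1=2 → after 1×micro: 0; S1 reads c0=0 → after 1×micro: 2; S2 reads c1=2 → after 1×micro: 3 ⇒ (c0=0, c1=2, c2=3)
[Gauss-Seidel] macro 10: S0 reads c1=2 → after 1×micro: 0; S1 reads c0=0 → after 1×micro: 2; S2 reads c1=2 → after 1×micro: 2 ⇒ (c0=0, c1=2, c2=2)

first divergence at macro-step: 1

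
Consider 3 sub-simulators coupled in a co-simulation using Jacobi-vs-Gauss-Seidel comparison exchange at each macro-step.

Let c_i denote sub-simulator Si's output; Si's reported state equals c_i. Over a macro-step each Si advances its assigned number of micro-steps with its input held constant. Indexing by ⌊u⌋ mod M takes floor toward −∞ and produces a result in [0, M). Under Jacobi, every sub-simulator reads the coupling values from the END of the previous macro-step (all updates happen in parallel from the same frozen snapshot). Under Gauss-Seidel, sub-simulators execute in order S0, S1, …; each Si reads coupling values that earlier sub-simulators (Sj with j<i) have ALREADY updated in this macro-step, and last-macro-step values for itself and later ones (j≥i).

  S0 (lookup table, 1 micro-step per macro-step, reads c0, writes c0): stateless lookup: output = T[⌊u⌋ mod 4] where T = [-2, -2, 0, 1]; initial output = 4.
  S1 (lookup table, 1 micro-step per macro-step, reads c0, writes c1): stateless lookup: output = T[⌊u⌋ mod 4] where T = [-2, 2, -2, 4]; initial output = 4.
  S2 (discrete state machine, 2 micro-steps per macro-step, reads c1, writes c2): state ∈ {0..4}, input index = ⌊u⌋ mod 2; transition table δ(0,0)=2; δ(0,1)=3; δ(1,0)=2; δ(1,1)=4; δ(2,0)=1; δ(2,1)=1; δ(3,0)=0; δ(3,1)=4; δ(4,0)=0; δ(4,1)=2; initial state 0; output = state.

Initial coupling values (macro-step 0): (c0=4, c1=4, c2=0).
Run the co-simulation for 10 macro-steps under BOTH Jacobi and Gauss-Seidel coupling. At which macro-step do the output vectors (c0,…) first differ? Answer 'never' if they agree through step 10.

[Jacobi] macro 1: S0 reads c0=4 → after 1×micro: -2; S1 reads c0=4 → after 1×micro: -2; S2 reads c1=4 → after 2×micro: 1 ⇒ (c0=-2, c1=-2, c2=1)
[Jacobi] macro 2: S0 reads c0=-2 → after 1×micro: 0; S1 reads c0=-2 → after 1×micro: -2; S2 reads c1=-2 → after 2×micro: 1 ⇒ (c0=0, c1=-2, c2=1)
[Jacobi] macro 3: S0 reads c0=0 → after 1×micro: -2; S1 reads c0=0 → after 1×micro: -2; S2 reads c1=-2 → after 2×micro: 1 ⇒ (c0=-2, c1=-2, c2=1)
[Jacobi] macro 4: S0 reads c0=-2 → after 1×micro: 0; S1 reads c0=-2 → after 1×micro: -2; S2 reads c1=-2 → after 2×micro: 1 ⇒ (c0=0, c1=-2, c2=1)
[Jacobi] macro 5: S0 reads c0=0 → after 1×micro: -2; S1 reads c0=0 → after 1×micro: -2; S2 reads c1=-2 → after 2×micro: 1 ⇒ (c0=-2, c1=-2, c2=1)
[Jacobi] macro 6: S0 reads c0=-2 → after 1×micro: 0; S1 reads c0=-2 → after 1×micro: -2; S2 reads c1=-2 → after 2×micro: 1 ⇒ (c0=0, c1=-2, c2=1)
[Jacobi] macro 7: S0 reads c0=0 → after 1×micro: -2; S1 reads c0=0 → after 1×micro: -2; S2 reads c1=-2 → after 2×micro: 1 ⇒ (c0=-2, c1=-2, c2=1)
[Jacobi] macro 8: S0 reads c0=-2 → after 1×micro: 0; S1 reads c0=-2 → after 1×micro: -2; S2 reads c1=-2 → after 2×micro: 1 ⇒ (c0=0, c1=-2, c2=1)
[Jacobi] macro 9: S0 reads c0=0 → after 1×micro: -2; S1 reads c0=0 → after 1×micro: -2; S2 reads c1=-2 → after 2×micro: 1 ⇒ (c0=-2, c1=-2, c2=1)
[Jacobi] macro 10: S0 reads c0=-2 → after 1×micro: 0; S1 reads c0=-2 → after 1×micro: -2; S2 reads c1=-2 → after 2×micro: 1 ⇒ (c0=0, c1=-2, c2=1)
[Gauss-Seidel] macro 1: S0 reads c0=4 → after 1×micro: -2; S1 reads c0=-2 → after 1×micro: -2; S2 reads c1=-2 → after 2×micro: 1 ⇒ (c0=-2, c1=-2, c2=1)
[Gauss-Seidel] macro 2: S0 reads c0=-2 → after 1×micro: 0; S1 reads c0=0 → after 1×micro: -2; S2 reads c1=-2 → after 2×micro: 1 ⇒ (c0=0, c1=-2, c2=1)
[Gauss-Seidel] macro 3: S0 reads c0=0 → after 1×micro: -2; S1 reads c0=-2 → after 1×micro: -2; S2 reads c1=-2 → after 2×micro: 1 ⇒ (c0=-2, c1=-2, c2=1)
[Gauss-Seidel] macro 4: S0 reads c0=-2 → after 1×micro: 0; S1 reads c0=0 → after 1×micro: -2; S2 reads c1=-2 → after 2×micro: 1 ⇒ (c0=0, c1=-2, c2=1)
[Gauss-Seidel] macro 5: S0 reads c0=0 → after 1×micro: -2; S1 reads c0=-2 → after 1×micro: -2; S2 reads c1=-2 → after 2×micro: 1 ⇒ (c0=-2, c1=-2, c2=1)
[Gauss-Seidel] macro 6: S0 reads c0=-2 → after 1×micro: 0; S1 reads c0=0 → after 1×micro: -2; S2 reads c1=-2 → after 2×micro: 1 ⇒ (c0=0, c1=-2, c2=1)
[Gauss-Seidel] macro 7: S0 reads c0=0 → after 1×micro: -2; S1 reads c0=-2 → after 1×micro: -2; S2 reads c1=-2 → after 2×micro: 1 ⇒ (c0=-2, c1=-2, c2=1)
[Gauss-Seidel] macro 8: S0 reads c0=-2 → after 1×micro: 0; S1 reads c0=0 → after 1×micro: -2; S2 reads c1=-2 → after 2×micro: 1 ⇒ (c0=0, c1=-2, c2=1)
[Gauss-Seidel] macro 9: S0 reads c0=0 → after 1×micro: -2; S1 reads c0=-2 → after 1×micro: -2; S2 reads c1=-2 → after 2×micro: 1 ⇒ (c0=-2, c1=-2, c2=1)
[Gauss-Seidel] macro 10: S0 reads c0=-2 → after 1×micro: 0; S1 reads c0=0 → after 1×micro: -2; S2 reads c1=-2 → after 2×micro: 1 ⇒ (c0=0, c1=-2, c2=1)

first divergence at macro-step: never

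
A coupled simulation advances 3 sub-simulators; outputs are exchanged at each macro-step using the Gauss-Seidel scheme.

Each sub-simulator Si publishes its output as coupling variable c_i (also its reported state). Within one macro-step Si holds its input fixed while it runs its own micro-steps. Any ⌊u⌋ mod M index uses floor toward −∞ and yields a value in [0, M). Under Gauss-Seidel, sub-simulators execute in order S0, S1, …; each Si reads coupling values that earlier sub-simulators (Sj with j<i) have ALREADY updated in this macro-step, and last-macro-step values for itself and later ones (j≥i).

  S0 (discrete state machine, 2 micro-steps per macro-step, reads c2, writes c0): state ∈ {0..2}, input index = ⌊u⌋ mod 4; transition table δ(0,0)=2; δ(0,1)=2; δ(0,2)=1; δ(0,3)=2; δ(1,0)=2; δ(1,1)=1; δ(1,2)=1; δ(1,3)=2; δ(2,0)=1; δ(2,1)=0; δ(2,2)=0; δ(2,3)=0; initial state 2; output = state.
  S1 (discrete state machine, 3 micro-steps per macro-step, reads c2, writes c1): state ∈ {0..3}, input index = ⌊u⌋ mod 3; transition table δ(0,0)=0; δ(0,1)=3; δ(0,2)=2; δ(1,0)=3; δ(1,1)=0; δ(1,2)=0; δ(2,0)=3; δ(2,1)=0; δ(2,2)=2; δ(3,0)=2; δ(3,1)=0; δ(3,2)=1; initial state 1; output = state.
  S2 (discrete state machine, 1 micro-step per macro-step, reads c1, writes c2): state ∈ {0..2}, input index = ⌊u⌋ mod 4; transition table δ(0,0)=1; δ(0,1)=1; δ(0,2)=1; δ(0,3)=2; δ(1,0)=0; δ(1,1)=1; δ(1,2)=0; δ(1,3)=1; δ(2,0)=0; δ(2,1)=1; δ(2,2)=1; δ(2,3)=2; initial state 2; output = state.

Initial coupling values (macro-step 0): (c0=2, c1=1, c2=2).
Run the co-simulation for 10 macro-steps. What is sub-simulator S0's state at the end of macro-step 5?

S0 state at macro-step 5 = 1

macro 1: S0 reads c2=2 → after 2×micro: 1; S1 reads c2=2 → after 3×micro: 2; S2 reads c1=2 → after 1×micro: 1 ⇒ (c0=1, c1=2, c2=1)
macro 2: S0 reads c2=1 → after 2×micro: 1; S1 reads c2=1 → after 3×micro: 0; S2 reads c1=0 → after 1×micro: 0 ⇒ (c0=1, c1=0, c2=0)
macro 3: S0 reads c2=0 → after 2×micro: 1; S1 reads c2=0 → after 3×micro: 0; S2 reads c1=0 → after 1×micro: 1 ⇒ (c0=1, c1=0, c2=1)
macro 4: S0 reads c2=1 → after 2×micro: 1; S1 reads c2=1 → after 3×micro: 3; S2 reads c1=3 → after 1×micro: 1 ⇒ (c0=1, c1=3, c2=1)
macro 5: S0 reads c2=1 → after 2×micro: 1; S1 reads c2=1 → after 3×micro: 0; S2 reads c1=0 → after 1×micro: 0 ⇒ (c0=1, c1=0, c2=0)
macro 6: S0 reads c2=0 → after 2×micro: 1; S1 reads c2=0 → after 3×micro: 0; S2 reads c1=0 → after 1×micro: 1 ⇒ (c0=1, c1=0, c2=1)
macro 7: S0 reads c2=1 → after 2×micro: 1; S1 reads c2=1 → after 3×micro: 3; S2 reads c1=3 → after 1×micro: 1 ⇒ (c0=1, c1=3, c2=1)
macro 8: S0 reads c2=1 → after 2×micro: 1; S1 reads c2=1 → after 3×micro: 0; S2 reads c1=0 → after 1×micro: 0 ⇒ (c0=1, c1=0, c2=0)
macro 9: S0 reads c2=0 → after 2×micro: 1; S1 reads c2=0 → after 3×micro: 0; S2 reads c1=0 → after 1×micro: 1 ⇒ (c0=1, c1=0, c2=1)
macro 10: S0 reads c2=1 → after 2×micro: 1; S1 reads c2=1 → after 3×micro: 3; S2 reads c1=3 → after 1×micro: 1 ⇒ (c0=1, c1=3, c2=1)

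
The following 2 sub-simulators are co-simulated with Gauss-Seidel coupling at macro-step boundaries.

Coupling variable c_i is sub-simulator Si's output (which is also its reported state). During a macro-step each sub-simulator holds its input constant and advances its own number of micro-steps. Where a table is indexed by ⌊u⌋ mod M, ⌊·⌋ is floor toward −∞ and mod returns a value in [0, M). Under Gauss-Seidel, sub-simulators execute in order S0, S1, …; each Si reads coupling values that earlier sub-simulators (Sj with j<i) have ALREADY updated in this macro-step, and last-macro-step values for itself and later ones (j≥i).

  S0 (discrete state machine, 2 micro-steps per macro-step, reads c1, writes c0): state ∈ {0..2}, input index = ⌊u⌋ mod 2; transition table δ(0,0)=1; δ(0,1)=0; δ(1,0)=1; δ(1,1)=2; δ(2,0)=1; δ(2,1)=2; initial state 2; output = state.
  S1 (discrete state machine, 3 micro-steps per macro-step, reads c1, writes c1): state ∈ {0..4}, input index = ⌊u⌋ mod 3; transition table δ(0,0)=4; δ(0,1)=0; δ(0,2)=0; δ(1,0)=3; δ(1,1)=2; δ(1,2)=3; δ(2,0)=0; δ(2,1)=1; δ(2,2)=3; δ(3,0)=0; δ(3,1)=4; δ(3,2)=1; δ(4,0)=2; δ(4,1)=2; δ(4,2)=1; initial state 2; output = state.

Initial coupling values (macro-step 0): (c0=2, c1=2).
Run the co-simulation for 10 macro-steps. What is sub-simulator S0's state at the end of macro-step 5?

macro 1: S0 reads c1=2 → after 2×micro: 1; S1 reads c1=2 → after 3×micro: 3 ⇒ (c0=1, c1=3)
macro 2: S0 reads c1=3 → after 2×micro: 2; S1 reads c1=3 → after 3×micro: 2 ⇒ (c0=2, c1=2)
macro 3: S0 reads c1=2 → after 2×micro: 1; S1 reads c1=2 → after 3×micro: 3 ⇒ (c0=1, c1=3)
macro 4: S0 reads c1=3 → after 2×micro: 2; S1 reads c1=3 → after 3×micro: 2 ⇒ (c0=2, c1=2)
macro 5: S0 reads c1=2 → after 2×micro: 1; S1 reads c1=2 → after 3×micro: 3 ⇒ (c0=1, c1=3)
macro 6: S0 reads c1=3 → after 2×micro: 2; S1 reads c1=3 → after 3×micro: 2 ⇒ (c0=2, c1=2)
macro 7: S0 reads c1=2 → after 2×micro: 1; S1 reads c1=2 → after 3×micro: 3 ⇒ (c0=1, c1=3)
macro 8: S0 reads c1=3 → after 2×micro: 2; S1 reads c1=3 → after 3×micro: 2 ⇒ (c0=2, c1=2)
macro 9: S0 reads c1=2 → after 2×micro: 1; S1 reads c1=2 → after 3×micro: 3 ⇒ (c0=1, c1=3)
macro 10: S0 reads c1=3 → after 2×micro: 2; S1 reads c1=3 → after 3×micro: 2 ⇒ (c0=2, c1=2)

S0 state at macro-step 5 = 1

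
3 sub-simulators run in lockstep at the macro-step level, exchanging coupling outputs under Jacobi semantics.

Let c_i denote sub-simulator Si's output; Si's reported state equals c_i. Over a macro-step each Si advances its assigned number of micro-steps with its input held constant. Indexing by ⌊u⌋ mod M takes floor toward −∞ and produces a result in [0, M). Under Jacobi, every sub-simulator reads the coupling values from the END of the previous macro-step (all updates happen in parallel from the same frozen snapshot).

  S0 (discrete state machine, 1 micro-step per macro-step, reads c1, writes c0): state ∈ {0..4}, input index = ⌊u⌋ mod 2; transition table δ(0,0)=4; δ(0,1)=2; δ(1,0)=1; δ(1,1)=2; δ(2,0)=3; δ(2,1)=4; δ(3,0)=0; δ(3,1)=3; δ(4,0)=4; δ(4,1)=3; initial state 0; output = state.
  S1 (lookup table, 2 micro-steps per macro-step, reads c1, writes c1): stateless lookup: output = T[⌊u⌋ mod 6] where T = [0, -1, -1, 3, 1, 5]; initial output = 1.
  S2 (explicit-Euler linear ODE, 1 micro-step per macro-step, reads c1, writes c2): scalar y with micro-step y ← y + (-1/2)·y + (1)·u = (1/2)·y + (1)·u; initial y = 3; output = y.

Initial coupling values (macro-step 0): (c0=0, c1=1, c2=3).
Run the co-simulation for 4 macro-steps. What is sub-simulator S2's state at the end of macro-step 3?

S2 state at macro-step 3 = 41/8

macro 1: S0 reads c1=1 → after 1×micro: 2; S1 reads c1=1 → after 2×micro: -1; S2 reads c1=1 → after 1×micro: 5/2 ⇒ (c0=2, c1=-1, c2=5/2)
macro 2: S0 reads c1=-1 → after 1×micro: 4; S1 reads c1=-1 → after 2×micro: 5; S2 reads c1=-1 → after 1×micro: 1/4 ⇒ (c0=4, c1=5, c2=1/4)
macro 3: S0 reads c1=5 → after 1×micro: 3; S1 reads c1=5 → after 2×micro: 5; S2 reads c1=5 → after 1×micro: 41/8 ⇒ (c0=3, c1=5, c2=41/8)
macro 4: S0 reads c1=5 → after 1×micro: 3; S1 reads c1=5 → after 2×micro: 5; S2 reads c1=5 → after 1×micro: 121/16 ⇒ (c0=3, c1=5, c2=121/16)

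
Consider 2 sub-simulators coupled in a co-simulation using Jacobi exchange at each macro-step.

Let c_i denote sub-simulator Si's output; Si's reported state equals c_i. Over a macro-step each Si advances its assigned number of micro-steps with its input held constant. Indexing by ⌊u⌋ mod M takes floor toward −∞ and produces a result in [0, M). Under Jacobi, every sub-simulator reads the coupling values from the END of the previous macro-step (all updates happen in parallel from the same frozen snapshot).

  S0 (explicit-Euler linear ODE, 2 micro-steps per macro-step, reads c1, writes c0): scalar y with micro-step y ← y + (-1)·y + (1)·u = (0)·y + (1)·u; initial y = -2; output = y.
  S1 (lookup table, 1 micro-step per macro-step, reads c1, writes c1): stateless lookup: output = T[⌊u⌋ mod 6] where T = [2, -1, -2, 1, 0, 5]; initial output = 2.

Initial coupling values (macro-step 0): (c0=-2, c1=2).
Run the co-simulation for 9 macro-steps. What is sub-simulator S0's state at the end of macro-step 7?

S0 state at macro-step 7 = 2

macro 1: S0 reads c1=2 → after 2×micro: 2; S1 reads c1=2 → after 1×micro: -2 ⇒ (c0=2, c1=-2)
macro 2: S0 reads c1=-2 → after 2×micro: -2; S1 reads c1=-2 → after 1×micro: 0 ⇒ (c0=-2, c1=0)
macro 3: S0 reads c1=0 → after 2×micro: 0; S1 reads c1=0 → after 1×micro: 2 ⇒ (c0=0, c1=2)
macro 4: S0 reads c1=2 → after 2×micro: 2; S1 reads c1=2 → after 1×micro: -2 ⇒ (c0=2, c1=-2)
macro 5: S0 reads c1=-2 → after 2×micro: -2; S1 reads c1=-2 → after 1×micro: 0 ⇒ (c0=-2, c1=0)
macro 6: S0 reads c1=0 → after 2×micro: 0; S1 reads c1=0 → after 1×micro: 2 ⇒ (c0=0, c1=2)
macro 7: S0 reads c1=2 → after 2×micro: 2; S1 reads c1=2 → after 1×micro: -2 ⇒ (c0=2, c1=-2)
macro 8: S0 reads c1=-2 → after 2×micro: -2; S1 reads c1=-2 → after 1×micro: 0 ⇒ (c0=-2, c1=0)
macro 9: S0 reads c1=0 → after 2×micro: 0; S1 reads c1=0 → after 1×micro: 2 ⇒ (c0=0, c1=2)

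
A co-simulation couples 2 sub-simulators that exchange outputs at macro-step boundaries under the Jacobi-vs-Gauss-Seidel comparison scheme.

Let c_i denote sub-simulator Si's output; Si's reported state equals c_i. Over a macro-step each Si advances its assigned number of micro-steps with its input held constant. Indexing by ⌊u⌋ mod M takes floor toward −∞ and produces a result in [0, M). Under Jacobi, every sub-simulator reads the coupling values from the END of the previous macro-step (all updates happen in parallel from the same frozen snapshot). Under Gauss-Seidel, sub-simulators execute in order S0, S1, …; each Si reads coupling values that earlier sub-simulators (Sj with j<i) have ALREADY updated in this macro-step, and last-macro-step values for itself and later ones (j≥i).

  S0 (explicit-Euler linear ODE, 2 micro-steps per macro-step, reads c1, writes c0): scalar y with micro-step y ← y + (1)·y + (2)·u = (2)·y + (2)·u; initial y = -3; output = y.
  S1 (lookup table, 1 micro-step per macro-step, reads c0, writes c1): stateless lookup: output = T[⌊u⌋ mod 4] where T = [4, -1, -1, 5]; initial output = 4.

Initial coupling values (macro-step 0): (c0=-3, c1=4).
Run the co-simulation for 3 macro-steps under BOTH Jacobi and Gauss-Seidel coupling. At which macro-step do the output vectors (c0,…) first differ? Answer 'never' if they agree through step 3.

first divergence at macro-step: 1

[Jacobi] macro 1: S0 reads c1=4 → after 2×micro: 12; S1 reads c0=-3 → after 1×micro: -1 ⇒ (c0=12, c1=-1)
[Jacobi] macro 2: S0 reads c1=-1 → after 2×micro: 42; S1 reads c0=12 → after 1×micro: 4 ⇒ (c0=42, c1=4)
[Jacobi] macro 3: S0 reads c1=4 → after 2×micro: 192; S1 reads c0=42 → after 1×micro: -1 ⇒ (c0=192, c1=-1)
[Gauss-Seidel] macro 1: S0 reads c1=4 → after 2×micro: 12; S1 reads c0=12 → after 1×micro: 4 ⇒ (c0=12, c1=4)
[Gauss-Seidel] macro 2: S0 reads c1=4 → after 2×micro: 72; S1 reads c0=72 → after 1×micro: 4 ⇒ (c0=72, c1=4)
[Gauss-Seidel] macro 3: S0 reads c1=4 → after 2×micro: 312; S1 reads c0=312 → after 1×micro: 4 ⇒ (c0=312, c1=4)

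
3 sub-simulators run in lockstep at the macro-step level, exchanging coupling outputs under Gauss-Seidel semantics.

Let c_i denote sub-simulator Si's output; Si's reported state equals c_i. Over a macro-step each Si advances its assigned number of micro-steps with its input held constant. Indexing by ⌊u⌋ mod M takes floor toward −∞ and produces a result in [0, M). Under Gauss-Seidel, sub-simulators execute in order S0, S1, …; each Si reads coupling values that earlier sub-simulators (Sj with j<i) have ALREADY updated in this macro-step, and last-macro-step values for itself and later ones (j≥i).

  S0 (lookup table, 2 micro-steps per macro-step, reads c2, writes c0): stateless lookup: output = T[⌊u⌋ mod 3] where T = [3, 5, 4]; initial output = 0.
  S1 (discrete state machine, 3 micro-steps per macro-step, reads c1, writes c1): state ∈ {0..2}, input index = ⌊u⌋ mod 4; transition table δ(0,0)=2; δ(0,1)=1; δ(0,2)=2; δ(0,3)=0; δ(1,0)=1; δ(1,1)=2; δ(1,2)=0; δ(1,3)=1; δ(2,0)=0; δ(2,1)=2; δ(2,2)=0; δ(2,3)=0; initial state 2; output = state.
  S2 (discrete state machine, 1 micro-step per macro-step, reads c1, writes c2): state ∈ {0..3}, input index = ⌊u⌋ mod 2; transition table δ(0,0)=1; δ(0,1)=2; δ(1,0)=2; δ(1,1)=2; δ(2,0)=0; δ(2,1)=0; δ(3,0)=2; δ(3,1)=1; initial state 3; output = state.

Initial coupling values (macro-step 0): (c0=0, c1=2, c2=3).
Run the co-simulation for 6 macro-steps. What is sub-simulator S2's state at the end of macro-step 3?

macro 1: S0 reads c2=3 → after 2×micro: 3; S1 reads c1=2 → after 3×micro: 0; S2 reads c1=0 → after 1×micro: 2 ⇒ (c0=3, c1=0, c2=2)
macro 2: S0 reads c2=2 → after 2×micro: 4; S1 reads c1=0 → after 3×micro: 2; S2 reads c1=2 → after 1×micro: 0 ⇒ (c0=4, c1=2, c2=0)
macro 3: S0 reads c2=0 → after 2×micro: 3; S1 reads c1=2 → after 3×micro: 0; S2 reads c1=0 → after 1×micro: 1 ⇒ (c0=3, c1=0, c2=1)
macro 4: S0 reads c2=1 → after 2×micro: 5; S1 reads c1=0 → after 3×micro: 2; S2 reads c1=2 → after 1×micro: 2 ⇒ (c0=5, c1=2, c2=2)
macro 5: S0 reads c2=2 → after 2×micro: 4; S1 reads c1=2 → after 3×micro: 0; S2 reads c1=0 → after 1×micro: 0 ⇒ (c0=4, c1=0, c2=0)
macro 6: S0 reads c2=0 → after 2×micro: 3; S1 reads c1=0 → after 3×micro: 2; S2 reads c1=2 → after 1×micro: 1 ⇒ (c0=3, c1=2, c2=1)

S2 state at macro-step 3 = 1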